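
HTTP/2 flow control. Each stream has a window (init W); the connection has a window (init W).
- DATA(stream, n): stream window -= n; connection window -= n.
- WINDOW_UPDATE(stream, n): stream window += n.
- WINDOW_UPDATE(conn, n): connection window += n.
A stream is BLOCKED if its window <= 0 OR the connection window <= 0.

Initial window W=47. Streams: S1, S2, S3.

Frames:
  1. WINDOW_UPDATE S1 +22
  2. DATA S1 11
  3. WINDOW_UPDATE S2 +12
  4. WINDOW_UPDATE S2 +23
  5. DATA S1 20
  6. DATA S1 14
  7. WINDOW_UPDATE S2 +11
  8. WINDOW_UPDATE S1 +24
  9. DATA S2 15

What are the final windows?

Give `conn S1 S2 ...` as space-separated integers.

Op 1: conn=47 S1=69 S2=47 S3=47 blocked=[]
Op 2: conn=36 S1=58 S2=47 S3=47 blocked=[]
Op 3: conn=36 S1=58 S2=59 S3=47 blocked=[]
Op 4: conn=36 S1=58 S2=82 S3=47 blocked=[]
Op 5: conn=16 S1=38 S2=82 S3=47 blocked=[]
Op 6: conn=2 S1=24 S2=82 S3=47 blocked=[]
Op 7: conn=2 S1=24 S2=93 S3=47 blocked=[]
Op 8: conn=2 S1=48 S2=93 S3=47 blocked=[]
Op 9: conn=-13 S1=48 S2=78 S3=47 blocked=[1, 2, 3]

Answer: -13 48 78 47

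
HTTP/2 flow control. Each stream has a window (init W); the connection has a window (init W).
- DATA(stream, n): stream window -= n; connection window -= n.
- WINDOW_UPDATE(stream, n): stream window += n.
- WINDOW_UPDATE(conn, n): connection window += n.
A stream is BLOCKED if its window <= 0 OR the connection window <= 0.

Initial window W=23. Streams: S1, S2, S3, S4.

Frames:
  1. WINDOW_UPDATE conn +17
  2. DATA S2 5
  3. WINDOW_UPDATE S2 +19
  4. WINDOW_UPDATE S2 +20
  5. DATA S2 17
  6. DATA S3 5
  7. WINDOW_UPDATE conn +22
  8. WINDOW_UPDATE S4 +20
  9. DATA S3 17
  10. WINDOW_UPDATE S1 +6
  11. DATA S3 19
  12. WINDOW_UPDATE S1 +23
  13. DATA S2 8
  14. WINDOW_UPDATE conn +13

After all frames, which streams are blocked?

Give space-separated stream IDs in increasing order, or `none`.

Answer: S3

Derivation:
Op 1: conn=40 S1=23 S2=23 S3=23 S4=23 blocked=[]
Op 2: conn=35 S1=23 S2=18 S3=23 S4=23 blocked=[]
Op 3: conn=35 S1=23 S2=37 S3=23 S4=23 blocked=[]
Op 4: conn=35 S1=23 S2=57 S3=23 S4=23 blocked=[]
Op 5: conn=18 S1=23 S2=40 S3=23 S4=23 blocked=[]
Op 6: conn=13 S1=23 S2=40 S3=18 S4=23 blocked=[]
Op 7: conn=35 S1=23 S2=40 S3=18 S4=23 blocked=[]
Op 8: conn=35 S1=23 S2=40 S3=18 S4=43 blocked=[]
Op 9: conn=18 S1=23 S2=40 S3=1 S4=43 blocked=[]
Op 10: conn=18 S1=29 S2=40 S3=1 S4=43 blocked=[]
Op 11: conn=-1 S1=29 S2=40 S3=-18 S4=43 blocked=[1, 2, 3, 4]
Op 12: conn=-1 S1=52 S2=40 S3=-18 S4=43 blocked=[1, 2, 3, 4]
Op 13: conn=-9 S1=52 S2=32 S3=-18 S4=43 blocked=[1, 2, 3, 4]
Op 14: conn=4 S1=52 S2=32 S3=-18 S4=43 blocked=[3]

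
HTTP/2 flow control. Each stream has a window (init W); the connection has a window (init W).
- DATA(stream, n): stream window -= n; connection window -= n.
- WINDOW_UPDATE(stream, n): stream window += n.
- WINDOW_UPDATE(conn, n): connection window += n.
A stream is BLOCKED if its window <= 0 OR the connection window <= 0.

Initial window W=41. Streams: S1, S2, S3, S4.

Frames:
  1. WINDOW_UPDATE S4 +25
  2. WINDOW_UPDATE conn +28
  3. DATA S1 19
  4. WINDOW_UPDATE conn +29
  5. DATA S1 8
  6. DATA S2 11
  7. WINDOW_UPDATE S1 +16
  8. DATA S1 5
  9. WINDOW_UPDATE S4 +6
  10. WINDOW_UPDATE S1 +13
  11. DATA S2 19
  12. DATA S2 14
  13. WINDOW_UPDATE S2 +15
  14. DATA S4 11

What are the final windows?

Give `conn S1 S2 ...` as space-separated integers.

Answer: 11 38 12 41 61

Derivation:
Op 1: conn=41 S1=41 S2=41 S3=41 S4=66 blocked=[]
Op 2: conn=69 S1=41 S2=41 S3=41 S4=66 blocked=[]
Op 3: conn=50 S1=22 S2=41 S3=41 S4=66 blocked=[]
Op 4: conn=79 S1=22 S2=41 S3=41 S4=66 blocked=[]
Op 5: conn=71 S1=14 S2=41 S3=41 S4=66 blocked=[]
Op 6: conn=60 S1=14 S2=30 S3=41 S4=66 blocked=[]
Op 7: conn=60 S1=30 S2=30 S3=41 S4=66 blocked=[]
Op 8: conn=55 S1=25 S2=30 S3=41 S4=66 blocked=[]
Op 9: conn=55 S1=25 S2=30 S3=41 S4=72 blocked=[]
Op 10: conn=55 S1=38 S2=30 S3=41 S4=72 blocked=[]
Op 11: conn=36 S1=38 S2=11 S3=41 S4=72 blocked=[]
Op 12: conn=22 S1=38 S2=-3 S3=41 S4=72 blocked=[2]
Op 13: conn=22 S1=38 S2=12 S3=41 S4=72 blocked=[]
Op 14: conn=11 S1=38 S2=12 S3=41 S4=61 blocked=[]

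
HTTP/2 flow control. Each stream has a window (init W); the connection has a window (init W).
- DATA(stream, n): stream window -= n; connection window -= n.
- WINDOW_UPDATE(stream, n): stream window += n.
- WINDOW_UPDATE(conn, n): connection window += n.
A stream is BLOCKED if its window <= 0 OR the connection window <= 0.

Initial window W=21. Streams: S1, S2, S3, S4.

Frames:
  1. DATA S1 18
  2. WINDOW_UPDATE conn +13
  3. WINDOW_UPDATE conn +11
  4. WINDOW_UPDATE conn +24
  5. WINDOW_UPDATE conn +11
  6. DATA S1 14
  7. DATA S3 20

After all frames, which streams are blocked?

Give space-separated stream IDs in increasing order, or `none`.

Op 1: conn=3 S1=3 S2=21 S3=21 S4=21 blocked=[]
Op 2: conn=16 S1=3 S2=21 S3=21 S4=21 blocked=[]
Op 3: conn=27 S1=3 S2=21 S3=21 S4=21 blocked=[]
Op 4: conn=51 S1=3 S2=21 S3=21 S4=21 blocked=[]
Op 5: conn=62 S1=3 S2=21 S3=21 S4=21 blocked=[]
Op 6: conn=48 S1=-11 S2=21 S3=21 S4=21 blocked=[1]
Op 7: conn=28 S1=-11 S2=21 S3=1 S4=21 blocked=[1]

Answer: S1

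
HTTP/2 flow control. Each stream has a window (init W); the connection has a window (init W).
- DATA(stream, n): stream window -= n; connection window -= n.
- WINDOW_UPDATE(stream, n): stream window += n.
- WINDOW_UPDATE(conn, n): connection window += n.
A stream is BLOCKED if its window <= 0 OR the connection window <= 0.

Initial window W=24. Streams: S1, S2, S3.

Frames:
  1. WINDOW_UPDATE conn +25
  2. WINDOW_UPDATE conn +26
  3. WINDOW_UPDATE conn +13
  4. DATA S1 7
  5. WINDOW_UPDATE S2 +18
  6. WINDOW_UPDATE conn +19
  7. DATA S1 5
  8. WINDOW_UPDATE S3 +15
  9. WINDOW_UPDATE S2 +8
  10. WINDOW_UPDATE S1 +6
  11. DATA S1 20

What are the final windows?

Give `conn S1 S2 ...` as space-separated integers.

Op 1: conn=49 S1=24 S2=24 S3=24 blocked=[]
Op 2: conn=75 S1=24 S2=24 S3=24 blocked=[]
Op 3: conn=88 S1=24 S2=24 S3=24 blocked=[]
Op 4: conn=81 S1=17 S2=24 S3=24 blocked=[]
Op 5: conn=81 S1=17 S2=42 S3=24 blocked=[]
Op 6: conn=100 S1=17 S2=42 S3=24 blocked=[]
Op 7: conn=95 S1=12 S2=42 S3=24 blocked=[]
Op 8: conn=95 S1=12 S2=42 S3=39 blocked=[]
Op 9: conn=95 S1=12 S2=50 S3=39 blocked=[]
Op 10: conn=95 S1=18 S2=50 S3=39 blocked=[]
Op 11: conn=75 S1=-2 S2=50 S3=39 blocked=[1]

Answer: 75 -2 50 39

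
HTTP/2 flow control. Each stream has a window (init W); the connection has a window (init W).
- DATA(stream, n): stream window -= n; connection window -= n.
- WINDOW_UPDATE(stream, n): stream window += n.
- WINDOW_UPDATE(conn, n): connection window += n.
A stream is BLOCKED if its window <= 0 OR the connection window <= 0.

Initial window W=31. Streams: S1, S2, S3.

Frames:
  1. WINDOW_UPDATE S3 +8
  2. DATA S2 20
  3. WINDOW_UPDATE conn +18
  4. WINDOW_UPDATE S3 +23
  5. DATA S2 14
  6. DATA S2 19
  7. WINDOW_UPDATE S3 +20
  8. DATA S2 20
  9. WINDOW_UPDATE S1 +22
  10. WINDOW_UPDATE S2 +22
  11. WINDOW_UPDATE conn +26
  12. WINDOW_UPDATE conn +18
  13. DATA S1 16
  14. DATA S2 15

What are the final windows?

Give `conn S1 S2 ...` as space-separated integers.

Answer: -11 37 -35 82

Derivation:
Op 1: conn=31 S1=31 S2=31 S3=39 blocked=[]
Op 2: conn=11 S1=31 S2=11 S3=39 blocked=[]
Op 3: conn=29 S1=31 S2=11 S3=39 blocked=[]
Op 4: conn=29 S1=31 S2=11 S3=62 blocked=[]
Op 5: conn=15 S1=31 S2=-3 S3=62 blocked=[2]
Op 6: conn=-4 S1=31 S2=-22 S3=62 blocked=[1, 2, 3]
Op 7: conn=-4 S1=31 S2=-22 S3=82 blocked=[1, 2, 3]
Op 8: conn=-24 S1=31 S2=-42 S3=82 blocked=[1, 2, 3]
Op 9: conn=-24 S1=53 S2=-42 S3=82 blocked=[1, 2, 3]
Op 10: conn=-24 S1=53 S2=-20 S3=82 blocked=[1, 2, 3]
Op 11: conn=2 S1=53 S2=-20 S3=82 blocked=[2]
Op 12: conn=20 S1=53 S2=-20 S3=82 blocked=[2]
Op 13: conn=4 S1=37 S2=-20 S3=82 blocked=[2]
Op 14: conn=-11 S1=37 S2=-35 S3=82 blocked=[1, 2, 3]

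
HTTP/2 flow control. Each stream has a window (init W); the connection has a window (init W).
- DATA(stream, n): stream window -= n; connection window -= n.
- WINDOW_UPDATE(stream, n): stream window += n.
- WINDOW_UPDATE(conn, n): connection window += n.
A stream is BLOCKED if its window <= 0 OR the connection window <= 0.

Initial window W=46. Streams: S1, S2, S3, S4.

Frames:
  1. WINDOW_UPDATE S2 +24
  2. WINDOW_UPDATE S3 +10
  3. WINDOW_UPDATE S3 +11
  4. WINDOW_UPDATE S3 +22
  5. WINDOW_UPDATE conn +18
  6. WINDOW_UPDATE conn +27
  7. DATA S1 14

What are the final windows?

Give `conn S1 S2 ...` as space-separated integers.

Op 1: conn=46 S1=46 S2=70 S3=46 S4=46 blocked=[]
Op 2: conn=46 S1=46 S2=70 S3=56 S4=46 blocked=[]
Op 3: conn=46 S1=46 S2=70 S3=67 S4=46 blocked=[]
Op 4: conn=46 S1=46 S2=70 S3=89 S4=46 blocked=[]
Op 5: conn=64 S1=46 S2=70 S3=89 S4=46 blocked=[]
Op 6: conn=91 S1=46 S2=70 S3=89 S4=46 blocked=[]
Op 7: conn=77 S1=32 S2=70 S3=89 S4=46 blocked=[]

Answer: 77 32 70 89 46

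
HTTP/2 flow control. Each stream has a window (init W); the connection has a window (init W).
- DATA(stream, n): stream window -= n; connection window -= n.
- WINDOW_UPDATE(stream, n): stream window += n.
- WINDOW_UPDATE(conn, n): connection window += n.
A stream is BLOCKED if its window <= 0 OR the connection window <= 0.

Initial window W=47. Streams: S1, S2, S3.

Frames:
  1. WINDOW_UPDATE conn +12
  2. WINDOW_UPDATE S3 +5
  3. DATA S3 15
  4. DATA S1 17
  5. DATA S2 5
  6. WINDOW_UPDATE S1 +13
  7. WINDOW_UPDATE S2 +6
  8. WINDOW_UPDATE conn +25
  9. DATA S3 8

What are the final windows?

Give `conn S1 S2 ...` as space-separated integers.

Answer: 39 43 48 29

Derivation:
Op 1: conn=59 S1=47 S2=47 S3=47 blocked=[]
Op 2: conn=59 S1=47 S2=47 S3=52 blocked=[]
Op 3: conn=44 S1=47 S2=47 S3=37 blocked=[]
Op 4: conn=27 S1=30 S2=47 S3=37 blocked=[]
Op 5: conn=22 S1=30 S2=42 S3=37 blocked=[]
Op 6: conn=22 S1=43 S2=42 S3=37 blocked=[]
Op 7: conn=22 S1=43 S2=48 S3=37 blocked=[]
Op 8: conn=47 S1=43 S2=48 S3=37 blocked=[]
Op 9: conn=39 S1=43 S2=48 S3=29 blocked=[]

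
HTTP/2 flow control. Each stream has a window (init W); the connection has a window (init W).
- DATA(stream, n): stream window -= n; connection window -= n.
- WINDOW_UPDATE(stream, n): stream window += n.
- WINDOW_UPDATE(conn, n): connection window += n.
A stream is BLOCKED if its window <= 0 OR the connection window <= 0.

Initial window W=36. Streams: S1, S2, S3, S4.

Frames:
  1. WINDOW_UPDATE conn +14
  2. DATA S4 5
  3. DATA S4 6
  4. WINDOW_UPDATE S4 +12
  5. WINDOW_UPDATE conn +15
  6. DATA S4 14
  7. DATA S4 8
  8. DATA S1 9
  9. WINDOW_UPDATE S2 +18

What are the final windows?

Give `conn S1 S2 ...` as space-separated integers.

Answer: 23 27 54 36 15

Derivation:
Op 1: conn=50 S1=36 S2=36 S3=36 S4=36 blocked=[]
Op 2: conn=45 S1=36 S2=36 S3=36 S4=31 blocked=[]
Op 3: conn=39 S1=36 S2=36 S3=36 S4=25 blocked=[]
Op 4: conn=39 S1=36 S2=36 S3=36 S4=37 blocked=[]
Op 5: conn=54 S1=36 S2=36 S3=36 S4=37 blocked=[]
Op 6: conn=40 S1=36 S2=36 S3=36 S4=23 blocked=[]
Op 7: conn=32 S1=36 S2=36 S3=36 S4=15 blocked=[]
Op 8: conn=23 S1=27 S2=36 S3=36 S4=15 blocked=[]
Op 9: conn=23 S1=27 S2=54 S3=36 S4=15 blocked=[]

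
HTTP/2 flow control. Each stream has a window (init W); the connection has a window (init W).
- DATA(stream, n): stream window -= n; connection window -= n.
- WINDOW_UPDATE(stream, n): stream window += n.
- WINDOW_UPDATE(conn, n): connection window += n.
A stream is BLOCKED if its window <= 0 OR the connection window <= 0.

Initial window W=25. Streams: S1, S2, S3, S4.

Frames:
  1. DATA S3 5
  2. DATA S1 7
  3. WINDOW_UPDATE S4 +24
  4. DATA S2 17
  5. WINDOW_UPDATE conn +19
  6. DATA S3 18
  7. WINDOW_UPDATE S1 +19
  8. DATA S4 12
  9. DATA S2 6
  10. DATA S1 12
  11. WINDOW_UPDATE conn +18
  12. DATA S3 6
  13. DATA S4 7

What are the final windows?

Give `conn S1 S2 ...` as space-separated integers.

Op 1: conn=20 S1=25 S2=25 S3=20 S4=25 blocked=[]
Op 2: conn=13 S1=18 S2=25 S3=20 S4=25 blocked=[]
Op 3: conn=13 S1=18 S2=25 S3=20 S4=49 blocked=[]
Op 4: conn=-4 S1=18 S2=8 S3=20 S4=49 blocked=[1, 2, 3, 4]
Op 5: conn=15 S1=18 S2=8 S3=20 S4=49 blocked=[]
Op 6: conn=-3 S1=18 S2=8 S3=2 S4=49 blocked=[1, 2, 3, 4]
Op 7: conn=-3 S1=37 S2=8 S3=2 S4=49 blocked=[1, 2, 3, 4]
Op 8: conn=-15 S1=37 S2=8 S3=2 S4=37 blocked=[1, 2, 3, 4]
Op 9: conn=-21 S1=37 S2=2 S3=2 S4=37 blocked=[1, 2, 3, 4]
Op 10: conn=-33 S1=25 S2=2 S3=2 S4=37 blocked=[1, 2, 3, 4]
Op 11: conn=-15 S1=25 S2=2 S3=2 S4=37 blocked=[1, 2, 3, 4]
Op 12: conn=-21 S1=25 S2=2 S3=-4 S4=37 blocked=[1, 2, 3, 4]
Op 13: conn=-28 S1=25 S2=2 S3=-4 S4=30 blocked=[1, 2, 3, 4]

Answer: -28 25 2 -4 30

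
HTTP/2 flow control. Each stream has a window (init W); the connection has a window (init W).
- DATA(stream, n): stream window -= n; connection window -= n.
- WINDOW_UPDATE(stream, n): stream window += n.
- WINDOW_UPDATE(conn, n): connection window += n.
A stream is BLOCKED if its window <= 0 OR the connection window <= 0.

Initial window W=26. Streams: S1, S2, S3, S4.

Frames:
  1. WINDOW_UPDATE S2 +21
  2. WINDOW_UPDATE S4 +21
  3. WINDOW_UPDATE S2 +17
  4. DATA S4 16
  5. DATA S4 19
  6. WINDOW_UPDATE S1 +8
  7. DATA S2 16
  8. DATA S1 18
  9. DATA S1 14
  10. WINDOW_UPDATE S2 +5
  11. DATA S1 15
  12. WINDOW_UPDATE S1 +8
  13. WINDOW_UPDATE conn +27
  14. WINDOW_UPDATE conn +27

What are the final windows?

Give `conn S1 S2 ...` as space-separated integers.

Op 1: conn=26 S1=26 S2=47 S3=26 S4=26 blocked=[]
Op 2: conn=26 S1=26 S2=47 S3=26 S4=47 blocked=[]
Op 3: conn=26 S1=26 S2=64 S3=26 S4=47 blocked=[]
Op 4: conn=10 S1=26 S2=64 S3=26 S4=31 blocked=[]
Op 5: conn=-9 S1=26 S2=64 S3=26 S4=12 blocked=[1, 2, 3, 4]
Op 6: conn=-9 S1=34 S2=64 S3=26 S4=12 blocked=[1, 2, 3, 4]
Op 7: conn=-25 S1=34 S2=48 S3=26 S4=12 blocked=[1, 2, 3, 4]
Op 8: conn=-43 S1=16 S2=48 S3=26 S4=12 blocked=[1, 2, 3, 4]
Op 9: conn=-57 S1=2 S2=48 S3=26 S4=12 blocked=[1, 2, 3, 4]
Op 10: conn=-57 S1=2 S2=53 S3=26 S4=12 blocked=[1, 2, 3, 4]
Op 11: conn=-72 S1=-13 S2=53 S3=26 S4=12 blocked=[1, 2, 3, 4]
Op 12: conn=-72 S1=-5 S2=53 S3=26 S4=12 blocked=[1, 2, 3, 4]
Op 13: conn=-45 S1=-5 S2=53 S3=26 S4=12 blocked=[1, 2, 3, 4]
Op 14: conn=-18 S1=-5 S2=53 S3=26 S4=12 blocked=[1, 2, 3, 4]

Answer: -18 -5 53 26 12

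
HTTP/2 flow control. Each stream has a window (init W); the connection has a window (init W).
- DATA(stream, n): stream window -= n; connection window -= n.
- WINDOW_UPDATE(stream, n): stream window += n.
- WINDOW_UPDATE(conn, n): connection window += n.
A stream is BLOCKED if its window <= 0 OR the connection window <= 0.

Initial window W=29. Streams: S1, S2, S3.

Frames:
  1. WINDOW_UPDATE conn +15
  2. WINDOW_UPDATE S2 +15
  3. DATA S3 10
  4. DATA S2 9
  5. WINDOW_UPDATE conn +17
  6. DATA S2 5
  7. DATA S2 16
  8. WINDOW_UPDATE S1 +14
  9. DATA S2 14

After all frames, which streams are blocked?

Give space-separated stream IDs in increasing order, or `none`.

Op 1: conn=44 S1=29 S2=29 S3=29 blocked=[]
Op 2: conn=44 S1=29 S2=44 S3=29 blocked=[]
Op 3: conn=34 S1=29 S2=44 S3=19 blocked=[]
Op 4: conn=25 S1=29 S2=35 S3=19 blocked=[]
Op 5: conn=42 S1=29 S2=35 S3=19 blocked=[]
Op 6: conn=37 S1=29 S2=30 S3=19 blocked=[]
Op 7: conn=21 S1=29 S2=14 S3=19 blocked=[]
Op 8: conn=21 S1=43 S2=14 S3=19 blocked=[]
Op 9: conn=7 S1=43 S2=0 S3=19 blocked=[2]

Answer: S2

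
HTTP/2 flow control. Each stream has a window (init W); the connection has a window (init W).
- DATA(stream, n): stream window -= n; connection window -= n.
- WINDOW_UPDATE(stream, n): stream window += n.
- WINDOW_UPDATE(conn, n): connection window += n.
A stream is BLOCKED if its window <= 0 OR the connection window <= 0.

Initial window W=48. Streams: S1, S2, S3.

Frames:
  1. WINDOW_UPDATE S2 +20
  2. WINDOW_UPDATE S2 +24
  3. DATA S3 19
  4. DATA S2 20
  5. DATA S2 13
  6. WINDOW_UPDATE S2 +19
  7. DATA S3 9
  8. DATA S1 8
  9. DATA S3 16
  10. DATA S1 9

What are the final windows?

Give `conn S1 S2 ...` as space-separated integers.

Answer: -46 31 78 4

Derivation:
Op 1: conn=48 S1=48 S2=68 S3=48 blocked=[]
Op 2: conn=48 S1=48 S2=92 S3=48 blocked=[]
Op 3: conn=29 S1=48 S2=92 S3=29 blocked=[]
Op 4: conn=9 S1=48 S2=72 S3=29 blocked=[]
Op 5: conn=-4 S1=48 S2=59 S3=29 blocked=[1, 2, 3]
Op 6: conn=-4 S1=48 S2=78 S3=29 blocked=[1, 2, 3]
Op 7: conn=-13 S1=48 S2=78 S3=20 blocked=[1, 2, 3]
Op 8: conn=-21 S1=40 S2=78 S3=20 blocked=[1, 2, 3]
Op 9: conn=-37 S1=40 S2=78 S3=4 blocked=[1, 2, 3]
Op 10: conn=-46 S1=31 S2=78 S3=4 blocked=[1, 2, 3]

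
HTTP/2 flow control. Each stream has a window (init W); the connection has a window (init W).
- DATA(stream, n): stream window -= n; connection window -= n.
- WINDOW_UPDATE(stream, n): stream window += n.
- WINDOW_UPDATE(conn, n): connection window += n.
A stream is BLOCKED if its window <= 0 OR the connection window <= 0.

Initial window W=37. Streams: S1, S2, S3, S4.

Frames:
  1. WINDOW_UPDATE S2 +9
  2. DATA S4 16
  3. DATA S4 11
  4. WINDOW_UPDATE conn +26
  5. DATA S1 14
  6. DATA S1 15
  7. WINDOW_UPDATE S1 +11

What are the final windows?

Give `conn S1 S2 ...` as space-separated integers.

Op 1: conn=37 S1=37 S2=46 S3=37 S4=37 blocked=[]
Op 2: conn=21 S1=37 S2=46 S3=37 S4=21 blocked=[]
Op 3: conn=10 S1=37 S2=46 S3=37 S4=10 blocked=[]
Op 4: conn=36 S1=37 S2=46 S3=37 S4=10 blocked=[]
Op 5: conn=22 S1=23 S2=46 S3=37 S4=10 blocked=[]
Op 6: conn=7 S1=8 S2=46 S3=37 S4=10 blocked=[]
Op 7: conn=7 S1=19 S2=46 S3=37 S4=10 blocked=[]

Answer: 7 19 46 37 10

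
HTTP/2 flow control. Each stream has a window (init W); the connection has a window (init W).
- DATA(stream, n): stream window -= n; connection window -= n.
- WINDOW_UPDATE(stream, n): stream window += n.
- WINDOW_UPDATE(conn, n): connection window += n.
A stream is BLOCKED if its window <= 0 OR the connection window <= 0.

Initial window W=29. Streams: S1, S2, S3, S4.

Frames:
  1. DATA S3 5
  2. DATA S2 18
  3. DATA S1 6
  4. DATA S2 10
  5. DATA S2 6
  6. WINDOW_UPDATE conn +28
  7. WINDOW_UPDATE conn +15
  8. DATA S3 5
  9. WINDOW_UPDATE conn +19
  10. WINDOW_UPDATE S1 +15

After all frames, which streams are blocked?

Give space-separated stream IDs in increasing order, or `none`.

Answer: S2

Derivation:
Op 1: conn=24 S1=29 S2=29 S3=24 S4=29 blocked=[]
Op 2: conn=6 S1=29 S2=11 S3=24 S4=29 blocked=[]
Op 3: conn=0 S1=23 S2=11 S3=24 S4=29 blocked=[1, 2, 3, 4]
Op 4: conn=-10 S1=23 S2=1 S3=24 S4=29 blocked=[1, 2, 3, 4]
Op 5: conn=-16 S1=23 S2=-5 S3=24 S4=29 blocked=[1, 2, 3, 4]
Op 6: conn=12 S1=23 S2=-5 S3=24 S4=29 blocked=[2]
Op 7: conn=27 S1=23 S2=-5 S3=24 S4=29 blocked=[2]
Op 8: conn=22 S1=23 S2=-5 S3=19 S4=29 blocked=[2]
Op 9: conn=41 S1=23 S2=-5 S3=19 S4=29 blocked=[2]
Op 10: conn=41 S1=38 S2=-5 S3=19 S4=29 blocked=[2]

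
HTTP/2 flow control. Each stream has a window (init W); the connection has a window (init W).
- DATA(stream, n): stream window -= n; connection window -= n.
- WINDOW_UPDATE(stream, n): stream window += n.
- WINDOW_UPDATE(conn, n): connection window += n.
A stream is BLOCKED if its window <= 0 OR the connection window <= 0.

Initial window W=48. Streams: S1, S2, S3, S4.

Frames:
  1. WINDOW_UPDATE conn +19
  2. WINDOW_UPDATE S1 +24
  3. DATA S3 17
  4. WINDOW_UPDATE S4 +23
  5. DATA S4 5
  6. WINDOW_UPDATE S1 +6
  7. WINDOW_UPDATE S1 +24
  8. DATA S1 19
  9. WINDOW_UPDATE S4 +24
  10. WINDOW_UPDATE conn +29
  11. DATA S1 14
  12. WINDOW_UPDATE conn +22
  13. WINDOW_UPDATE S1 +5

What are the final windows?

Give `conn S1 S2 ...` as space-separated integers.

Op 1: conn=67 S1=48 S2=48 S3=48 S4=48 blocked=[]
Op 2: conn=67 S1=72 S2=48 S3=48 S4=48 blocked=[]
Op 3: conn=50 S1=72 S2=48 S3=31 S4=48 blocked=[]
Op 4: conn=50 S1=72 S2=48 S3=31 S4=71 blocked=[]
Op 5: conn=45 S1=72 S2=48 S3=31 S4=66 blocked=[]
Op 6: conn=45 S1=78 S2=48 S3=31 S4=66 blocked=[]
Op 7: conn=45 S1=102 S2=48 S3=31 S4=66 blocked=[]
Op 8: conn=26 S1=83 S2=48 S3=31 S4=66 blocked=[]
Op 9: conn=26 S1=83 S2=48 S3=31 S4=90 blocked=[]
Op 10: conn=55 S1=83 S2=48 S3=31 S4=90 blocked=[]
Op 11: conn=41 S1=69 S2=48 S3=31 S4=90 blocked=[]
Op 12: conn=63 S1=69 S2=48 S3=31 S4=90 blocked=[]
Op 13: conn=63 S1=74 S2=48 S3=31 S4=90 blocked=[]

Answer: 63 74 48 31 90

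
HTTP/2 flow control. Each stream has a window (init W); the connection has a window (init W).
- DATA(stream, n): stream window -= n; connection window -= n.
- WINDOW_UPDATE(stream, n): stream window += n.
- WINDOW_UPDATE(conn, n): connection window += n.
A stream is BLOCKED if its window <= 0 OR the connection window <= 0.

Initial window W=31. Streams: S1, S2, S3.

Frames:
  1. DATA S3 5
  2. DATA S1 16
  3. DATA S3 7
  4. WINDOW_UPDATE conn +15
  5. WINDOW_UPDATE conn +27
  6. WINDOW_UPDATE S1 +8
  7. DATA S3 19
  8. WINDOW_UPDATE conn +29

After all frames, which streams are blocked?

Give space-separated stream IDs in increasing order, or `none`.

Op 1: conn=26 S1=31 S2=31 S3=26 blocked=[]
Op 2: conn=10 S1=15 S2=31 S3=26 blocked=[]
Op 3: conn=3 S1=15 S2=31 S3=19 blocked=[]
Op 4: conn=18 S1=15 S2=31 S3=19 blocked=[]
Op 5: conn=45 S1=15 S2=31 S3=19 blocked=[]
Op 6: conn=45 S1=23 S2=31 S3=19 blocked=[]
Op 7: conn=26 S1=23 S2=31 S3=0 blocked=[3]
Op 8: conn=55 S1=23 S2=31 S3=0 blocked=[3]

Answer: S3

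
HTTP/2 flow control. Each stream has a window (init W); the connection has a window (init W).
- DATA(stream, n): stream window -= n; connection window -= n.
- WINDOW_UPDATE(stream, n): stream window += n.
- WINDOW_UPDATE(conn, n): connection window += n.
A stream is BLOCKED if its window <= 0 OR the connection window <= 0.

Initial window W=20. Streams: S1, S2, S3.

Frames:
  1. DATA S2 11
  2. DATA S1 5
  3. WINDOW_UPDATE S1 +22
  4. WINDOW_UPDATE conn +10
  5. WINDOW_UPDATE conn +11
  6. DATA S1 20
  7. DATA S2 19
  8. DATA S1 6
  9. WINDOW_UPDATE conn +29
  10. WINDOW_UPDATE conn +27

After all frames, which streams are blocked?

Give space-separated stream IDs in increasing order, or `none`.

Op 1: conn=9 S1=20 S2=9 S3=20 blocked=[]
Op 2: conn=4 S1=15 S2=9 S3=20 blocked=[]
Op 3: conn=4 S1=37 S2=9 S3=20 blocked=[]
Op 4: conn=14 S1=37 S2=9 S3=20 blocked=[]
Op 5: conn=25 S1=37 S2=9 S3=20 blocked=[]
Op 6: conn=5 S1=17 S2=9 S3=20 blocked=[]
Op 7: conn=-14 S1=17 S2=-10 S3=20 blocked=[1, 2, 3]
Op 8: conn=-20 S1=11 S2=-10 S3=20 blocked=[1, 2, 3]
Op 9: conn=9 S1=11 S2=-10 S3=20 blocked=[2]
Op 10: conn=36 S1=11 S2=-10 S3=20 blocked=[2]

Answer: S2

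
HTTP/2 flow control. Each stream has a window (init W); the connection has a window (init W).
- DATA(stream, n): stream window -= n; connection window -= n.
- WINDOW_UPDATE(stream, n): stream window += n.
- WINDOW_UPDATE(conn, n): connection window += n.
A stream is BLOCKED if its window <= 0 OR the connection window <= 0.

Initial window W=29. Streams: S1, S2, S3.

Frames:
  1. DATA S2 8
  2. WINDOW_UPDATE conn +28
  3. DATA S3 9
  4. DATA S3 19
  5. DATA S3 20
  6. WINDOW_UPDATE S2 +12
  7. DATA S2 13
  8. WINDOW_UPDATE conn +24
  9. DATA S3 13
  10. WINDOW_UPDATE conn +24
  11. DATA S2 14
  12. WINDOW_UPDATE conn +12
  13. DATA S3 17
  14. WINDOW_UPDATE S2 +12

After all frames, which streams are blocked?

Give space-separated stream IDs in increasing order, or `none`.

Answer: S3

Derivation:
Op 1: conn=21 S1=29 S2=21 S3=29 blocked=[]
Op 2: conn=49 S1=29 S2=21 S3=29 blocked=[]
Op 3: conn=40 S1=29 S2=21 S3=20 blocked=[]
Op 4: conn=21 S1=29 S2=21 S3=1 blocked=[]
Op 5: conn=1 S1=29 S2=21 S3=-19 blocked=[3]
Op 6: conn=1 S1=29 S2=33 S3=-19 blocked=[3]
Op 7: conn=-12 S1=29 S2=20 S3=-19 blocked=[1, 2, 3]
Op 8: conn=12 S1=29 S2=20 S3=-19 blocked=[3]
Op 9: conn=-1 S1=29 S2=20 S3=-32 blocked=[1, 2, 3]
Op 10: conn=23 S1=29 S2=20 S3=-32 blocked=[3]
Op 11: conn=9 S1=29 S2=6 S3=-32 blocked=[3]
Op 12: conn=21 S1=29 S2=6 S3=-32 blocked=[3]
Op 13: conn=4 S1=29 S2=6 S3=-49 blocked=[3]
Op 14: conn=4 S1=29 S2=18 S3=-49 blocked=[3]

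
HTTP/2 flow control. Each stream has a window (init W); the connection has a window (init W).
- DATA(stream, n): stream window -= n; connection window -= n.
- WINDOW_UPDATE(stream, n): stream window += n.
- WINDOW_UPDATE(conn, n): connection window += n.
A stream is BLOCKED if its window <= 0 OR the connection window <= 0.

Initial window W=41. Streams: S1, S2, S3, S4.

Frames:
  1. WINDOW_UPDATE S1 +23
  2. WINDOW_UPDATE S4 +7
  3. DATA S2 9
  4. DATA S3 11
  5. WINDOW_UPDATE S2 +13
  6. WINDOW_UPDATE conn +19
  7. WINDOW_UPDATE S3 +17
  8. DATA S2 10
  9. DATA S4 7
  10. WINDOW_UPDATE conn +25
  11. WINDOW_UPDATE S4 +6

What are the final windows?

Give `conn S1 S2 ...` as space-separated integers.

Answer: 48 64 35 47 47

Derivation:
Op 1: conn=41 S1=64 S2=41 S3=41 S4=41 blocked=[]
Op 2: conn=41 S1=64 S2=41 S3=41 S4=48 blocked=[]
Op 3: conn=32 S1=64 S2=32 S3=41 S4=48 blocked=[]
Op 4: conn=21 S1=64 S2=32 S3=30 S4=48 blocked=[]
Op 5: conn=21 S1=64 S2=45 S3=30 S4=48 blocked=[]
Op 6: conn=40 S1=64 S2=45 S3=30 S4=48 blocked=[]
Op 7: conn=40 S1=64 S2=45 S3=47 S4=48 blocked=[]
Op 8: conn=30 S1=64 S2=35 S3=47 S4=48 blocked=[]
Op 9: conn=23 S1=64 S2=35 S3=47 S4=41 blocked=[]
Op 10: conn=48 S1=64 S2=35 S3=47 S4=41 blocked=[]
Op 11: conn=48 S1=64 S2=35 S3=47 S4=47 blocked=[]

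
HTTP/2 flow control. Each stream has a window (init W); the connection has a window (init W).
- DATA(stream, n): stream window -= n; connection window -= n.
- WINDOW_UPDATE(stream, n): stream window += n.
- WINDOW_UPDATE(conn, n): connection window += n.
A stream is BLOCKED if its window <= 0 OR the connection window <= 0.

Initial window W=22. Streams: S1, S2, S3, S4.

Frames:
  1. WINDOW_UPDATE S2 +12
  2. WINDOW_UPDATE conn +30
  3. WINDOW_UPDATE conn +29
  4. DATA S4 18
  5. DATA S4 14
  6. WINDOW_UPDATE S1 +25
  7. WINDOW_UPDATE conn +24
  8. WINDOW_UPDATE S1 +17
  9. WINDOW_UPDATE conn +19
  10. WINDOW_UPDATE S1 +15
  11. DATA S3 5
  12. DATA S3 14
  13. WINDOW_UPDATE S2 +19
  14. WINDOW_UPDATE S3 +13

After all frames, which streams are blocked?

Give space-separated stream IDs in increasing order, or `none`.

Answer: S4

Derivation:
Op 1: conn=22 S1=22 S2=34 S3=22 S4=22 blocked=[]
Op 2: conn=52 S1=22 S2=34 S3=22 S4=22 blocked=[]
Op 3: conn=81 S1=22 S2=34 S3=22 S4=22 blocked=[]
Op 4: conn=63 S1=22 S2=34 S3=22 S4=4 blocked=[]
Op 5: conn=49 S1=22 S2=34 S3=22 S4=-10 blocked=[4]
Op 6: conn=49 S1=47 S2=34 S3=22 S4=-10 blocked=[4]
Op 7: conn=73 S1=47 S2=34 S3=22 S4=-10 blocked=[4]
Op 8: conn=73 S1=64 S2=34 S3=22 S4=-10 blocked=[4]
Op 9: conn=92 S1=64 S2=34 S3=22 S4=-10 blocked=[4]
Op 10: conn=92 S1=79 S2=34 S3=22 S4=-10 blocked=[4]
Op 11: conn=87 S1=79 S2=34 S3=17 S4=-10 blocked=[4]
Op 12: conn=73 S1=79 S2=34 S3=3 S4=-10 blocked=[4]
Op 13: conn=73 S1=79 S2=53 S3=3 S4=-10 blocked=[4]
Op 14: conn=73 S1=79 S2=53 S3=16 S4=-10 blocked=[4]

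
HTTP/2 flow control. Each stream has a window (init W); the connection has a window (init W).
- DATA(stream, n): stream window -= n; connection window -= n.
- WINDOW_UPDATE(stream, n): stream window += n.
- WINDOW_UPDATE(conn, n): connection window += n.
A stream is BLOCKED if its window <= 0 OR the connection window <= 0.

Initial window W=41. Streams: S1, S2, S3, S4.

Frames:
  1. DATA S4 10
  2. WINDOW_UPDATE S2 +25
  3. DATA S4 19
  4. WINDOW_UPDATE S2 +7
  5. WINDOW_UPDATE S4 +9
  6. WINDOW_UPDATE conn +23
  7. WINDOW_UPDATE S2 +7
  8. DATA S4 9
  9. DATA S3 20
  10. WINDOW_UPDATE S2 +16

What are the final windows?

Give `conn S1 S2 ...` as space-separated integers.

Answer: 6 41 96 21 12

Derivation:
Op 1: conn=31 S1=41 S2=41 S3=41 S4=31 blocked=[]
Op 2: conn=31 S1=41 S2=66 S3=41 S4=31 blocked=[]
Op 3: conn=12 S1=41 S2=66 S3=41 S4=12 blocked=[]
Op 4: conn=12 S1=41 S2=73 S3=41 S4=12 blocked=[]
Op 5: conn=12 S1=41 S2=73 S3=41 S4=21 blocked=[]
Op 6: conn=35 S1=41 S2=73 S3=41 S4=21 blocked=[]
Op 7: conn=35 S1=41 S2=80 S3=41 S4=21 blocked=[]
Op 8: conn=26 S1=41 S2=80 S3=41 S4=12 blocked=[]
Op 9: conn=6 S1=41 S2=80 S3=21 S4=12 blocked=[]
Op 10: conn=6 S1=41 S2=96 S3=21 S4=12 blocked=[]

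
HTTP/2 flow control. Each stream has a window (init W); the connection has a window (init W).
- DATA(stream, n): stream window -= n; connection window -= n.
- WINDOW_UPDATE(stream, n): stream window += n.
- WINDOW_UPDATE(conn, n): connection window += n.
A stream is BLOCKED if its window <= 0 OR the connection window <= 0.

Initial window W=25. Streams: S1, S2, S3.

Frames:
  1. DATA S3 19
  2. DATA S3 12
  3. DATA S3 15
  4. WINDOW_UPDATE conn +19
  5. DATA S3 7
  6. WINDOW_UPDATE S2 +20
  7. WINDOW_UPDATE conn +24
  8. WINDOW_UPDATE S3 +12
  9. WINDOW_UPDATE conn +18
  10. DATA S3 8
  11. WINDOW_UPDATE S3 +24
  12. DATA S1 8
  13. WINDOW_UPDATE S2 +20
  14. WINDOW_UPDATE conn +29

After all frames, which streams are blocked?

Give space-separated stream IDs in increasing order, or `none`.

Op 1: conn=6 S1=25 S2=25 S3=6 blocked=[]
Op 2: conn=-6 S1=25 S2=25 S3=-6 blocked=[1, 2, 3]
Op 3: conn=-21 S1=25 S2=25 S3=-21 blocked=[1, 2, 3]
Op 4: conn=-2 S1=25 S2=25 S3=-21 blocked=[1, 2, 3]
Op 5: conn=-9 S1=25 S2=25 S3=-28 blocked=[1, 2, 3]
Op 6: conn=-9 S1=25 S2=45 S3=-28 blocked=[1, 2, 3]
Op 7: conn=15 S1=25 S2=45 S3=-28 blocked=[3]
Op 8: conn=15 S1=25 S2=45 S3=-16 blocked=[3]
Op 9: conn=33 S1=25 S2=45 S3=-16 blocked=[3]
Op 10: conn=25 S1=25 S2=45 S3=-24 blocked=[3]
Op 11: conn=25 S1=25 S2=45 S3=0 blocked=[3]
Op 12: conn=17 S1=17 S2=45 S3=0 blocked=[3]
Op 13: conn=17 S1=17 S2=65 S3=0 blocked=[3]
Op 14: conn=46 S1=17 S2=65 S3=0 blocked=[3]

Answer: S3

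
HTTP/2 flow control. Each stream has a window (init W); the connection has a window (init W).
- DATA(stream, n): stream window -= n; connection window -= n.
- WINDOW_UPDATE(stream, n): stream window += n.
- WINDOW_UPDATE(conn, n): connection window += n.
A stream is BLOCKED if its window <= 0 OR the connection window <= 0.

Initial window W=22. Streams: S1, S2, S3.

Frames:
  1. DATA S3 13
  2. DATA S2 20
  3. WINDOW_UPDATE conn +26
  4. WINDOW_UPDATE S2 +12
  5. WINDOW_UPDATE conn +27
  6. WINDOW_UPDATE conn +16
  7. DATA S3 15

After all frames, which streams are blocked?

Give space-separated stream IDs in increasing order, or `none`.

Op 1: conn=9 S1=22 S2=22 S3=9 blocked=[]
Op 2: conn=-11 S1=22 S2=2 S3=9 blocked=[1, 2, 3]
Op 3: conn=15 S1=22 S2=2 S3=9 blocked=[]
Op 4: conn=15 S1=22 S2=14 S3=9 blocked=[]
Op 5: conn=42 S1=22 S2=14 S3=9 blocked=[]
Op 6: conn=58 S1=22 S2=14 S3=9 blocked=[]
Op 7: conn=43 S1=22 S2=14 S3=-6 blocked=[3]

Answer: S3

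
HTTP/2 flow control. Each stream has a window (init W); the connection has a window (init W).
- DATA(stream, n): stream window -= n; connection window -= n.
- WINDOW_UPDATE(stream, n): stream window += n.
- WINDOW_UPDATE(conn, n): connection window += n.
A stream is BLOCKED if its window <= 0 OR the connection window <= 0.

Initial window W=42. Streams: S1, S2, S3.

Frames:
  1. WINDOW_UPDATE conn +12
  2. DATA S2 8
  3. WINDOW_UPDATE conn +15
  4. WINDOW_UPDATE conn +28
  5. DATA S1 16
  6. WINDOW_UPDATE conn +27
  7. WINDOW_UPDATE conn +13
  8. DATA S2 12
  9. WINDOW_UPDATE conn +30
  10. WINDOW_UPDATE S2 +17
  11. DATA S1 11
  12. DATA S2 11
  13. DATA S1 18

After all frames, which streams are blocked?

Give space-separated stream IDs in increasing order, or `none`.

Answer: S1

Derivation:
Op 1: conn=54 S1=42 S2=42 S3=42 blocked=[]
Op 2: conn=46 S1=42 S2=34 S3=42 blocked=[]
Op 3: conn=61 S1=42 S2=34 S3=42 blocked=[]
Op 4: conn=89 S1=42 S2=34 S3=42 blocked=[]
Op 5: conn=73 S1=26 S2=34 S3=42 blocked=[]
Op 6: conn=100 S1=26 S2=34 S3=42 blocked=[]
Op 7: conn=113 S1=26 S2=34 S3=42 blocked=[]
Op 8: conn=101 S1=26 S2=22 S3=42 blocked=[]
Op 9: conn=131 S1=26 S2=22 S3=42 blocked=[]
Op 10: conn=131 S1=26 S2=39 S3=42 blocked=[]
Op 11: conn=120 S1=15 S2=39 S3=42 blocked=[]
Op 12: conn=109 S1=15 S2=28 S3=42 blocked=[]
Op 13: conn=91 S1=-3 S2=28 S3=42 blocked=[1]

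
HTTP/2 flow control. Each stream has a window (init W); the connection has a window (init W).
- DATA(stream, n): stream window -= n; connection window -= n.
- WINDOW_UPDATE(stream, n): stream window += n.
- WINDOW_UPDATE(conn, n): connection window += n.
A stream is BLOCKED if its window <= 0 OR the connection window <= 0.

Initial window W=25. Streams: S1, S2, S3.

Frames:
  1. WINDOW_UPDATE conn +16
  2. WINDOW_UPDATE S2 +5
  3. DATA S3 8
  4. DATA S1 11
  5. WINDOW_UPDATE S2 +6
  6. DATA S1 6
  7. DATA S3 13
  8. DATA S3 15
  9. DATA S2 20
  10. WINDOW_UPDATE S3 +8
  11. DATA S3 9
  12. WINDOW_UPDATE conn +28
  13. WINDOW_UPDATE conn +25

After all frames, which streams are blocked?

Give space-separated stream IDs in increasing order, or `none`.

Answer: S3

Derivation:
Op 1: conn=41 S1=25 S2=25 S3=25 blocked=[]
Op 2: conn=41 S1=25 S2=30 S3=25 blocked=[]
Op 3: conn=33 S1=25 S2=30 S3=17 blocked=[]
Op 4: conn=22 S1=14 S2=30 S3=17 blocked=[]
Op 5: conn=22 S1=14 S2=36 S3=17 blocked=[]
Op 6: conn=16 S1=8 S2=36 S3=17 blocked=[]
Op 7: conn=3 S1=8 S2=36 S3=4 blocked=[]
Op 8: conn=-12 S1=8 S2=36 S3=-11 blocked=[1, 2, 3]
Op 9: conn=-32 S1=8 S2=16 S3=-11 blocked=[1, 2, 3]
Op 10: conn=-32 S1=8 S2=16 S3=-3 blocked=[1, 2, 3]
Op 11: conn=-41 S1=8 S2=16 S3=-12 blocked=[1, 2, 3]
Op 12: conn=-13 S1=8 S2=16 S3=-12 blocked=[1, 2, 3]
Op 13: conn=12 S1=8 S2=16 S3=-12 blocked=[3]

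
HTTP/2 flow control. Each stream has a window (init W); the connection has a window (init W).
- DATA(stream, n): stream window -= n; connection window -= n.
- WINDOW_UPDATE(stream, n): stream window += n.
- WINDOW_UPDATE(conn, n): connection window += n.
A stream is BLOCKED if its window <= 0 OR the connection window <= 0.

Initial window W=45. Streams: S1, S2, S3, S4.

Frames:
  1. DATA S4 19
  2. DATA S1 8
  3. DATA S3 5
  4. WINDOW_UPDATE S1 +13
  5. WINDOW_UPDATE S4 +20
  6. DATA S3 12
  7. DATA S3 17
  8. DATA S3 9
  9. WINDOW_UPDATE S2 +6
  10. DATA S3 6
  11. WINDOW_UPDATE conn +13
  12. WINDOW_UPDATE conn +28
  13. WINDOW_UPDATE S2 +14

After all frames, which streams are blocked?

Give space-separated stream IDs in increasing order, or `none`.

Op 1: conn=26 S1=45 S2=45 S3=45 S4=26 blocked=[]
Op 2: conn=18 S1=37 S2=45 S3=45 S4=26 blocked=[]
Op 3: conn=13 S1=37 S2=45 S3=40 S4=26 blocked=[]
Op 4: conn=13 S1=50 S2=45 S3=40 S4=26 blocked=[]
Op 5: conn=13 S1=50 S2=45 S3=40 S4=46 blocked=[]
Op 6: conn=1 S1=50 S2=45 S3=28 S4=46 blocked=[]
Op 7: conn=-16 S1=50 S2=45 S3=11 S4=46 blocked=[1, 2, 3, 4]
Op 8: conn=-25 S1=50 S2=45 S3=2 S4=46 blocked=[1, 2, 3, 4]
Op 9: conn=-25 S1=50 S2=51 S3=2 S4=46 blocked=[1, 2, 3, 4]
Op 10: conn=-31 S1=50 S2=51 S3=-4 S4=46 blocked=[1, 2, 3, 4]
Op 11: conn=-18 S1=50 S2=51 S3=-4 S4=46 blocked=[1, 2, 3, 4]
Op 12: conn=10 S1=50 S2=51 S3=-4 S4=46 blocked=[3]
Op 13: conn=10 S1=50 S2=65 S3=-4 S4=46 blocked=[3]

Answer: S3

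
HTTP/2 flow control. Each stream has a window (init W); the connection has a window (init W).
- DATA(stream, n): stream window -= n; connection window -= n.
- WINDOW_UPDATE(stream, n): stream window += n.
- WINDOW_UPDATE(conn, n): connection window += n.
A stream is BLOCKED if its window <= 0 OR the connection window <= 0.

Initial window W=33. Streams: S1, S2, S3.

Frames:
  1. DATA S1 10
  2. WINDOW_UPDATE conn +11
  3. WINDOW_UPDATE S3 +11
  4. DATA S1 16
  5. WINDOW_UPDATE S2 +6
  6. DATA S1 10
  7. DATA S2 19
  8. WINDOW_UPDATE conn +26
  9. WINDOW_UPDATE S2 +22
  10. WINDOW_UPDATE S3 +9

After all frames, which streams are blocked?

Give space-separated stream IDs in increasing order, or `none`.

Op 1: conn=23 S1=23 S2=33 S3=33 blocked=[]
Op 2: conn=34 S1=23 S2=33 S3=33 blocked=[]
Op 3: conn=34 S1=23 S2=33 S3=44 blocked=[]
Op 4: conn=18 S1=7 S2=33 S3=44 blocked=[]
Op 5: conn=18 S1=7 S2=39 S3=44 blocked=[]
Op 6: conn=8 S1=-3 S2=39 S3=44 blocked=[1]
Op 7: conn=-11 S1=-3 S2=20 S3=44 blocked=[1, 2, 3]
Op 8: conn=15 S1=-3 S2=20 S3=44 blocked=[1]
Op 9: conn=15 S1=-3 S2=42 S3=44 blocked=[1]
Op 10: conn=15 S1=-3 S2=42 S3=53 blocked=[1]

Answer: S1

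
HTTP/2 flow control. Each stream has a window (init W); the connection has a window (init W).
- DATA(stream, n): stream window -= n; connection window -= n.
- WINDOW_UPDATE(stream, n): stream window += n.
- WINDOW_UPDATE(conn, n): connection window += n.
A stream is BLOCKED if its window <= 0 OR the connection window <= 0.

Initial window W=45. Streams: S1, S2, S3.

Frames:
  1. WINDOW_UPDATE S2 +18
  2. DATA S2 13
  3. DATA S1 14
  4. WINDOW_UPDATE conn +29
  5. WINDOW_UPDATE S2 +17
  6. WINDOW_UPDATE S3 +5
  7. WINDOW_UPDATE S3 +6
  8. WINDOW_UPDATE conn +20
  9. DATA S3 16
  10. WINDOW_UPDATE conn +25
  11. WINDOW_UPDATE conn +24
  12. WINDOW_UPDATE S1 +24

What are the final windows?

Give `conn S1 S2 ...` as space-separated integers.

Op 1: conn=45 S1=45 S2=63 S3=45 blocked=[]
Op 2: conn=32 S1=45 S2=50 S3=45 blocked=[]
Op 3: conn=18 S1=31 S2=50 S3=45 blocked=[]
Op 4: conn=47 S1=31 S2=50 S3=45 blocked=[]
Op 5: conn=47 S1=31 S2=67 S3=45 blocked=[]
Op 6: conn=47 S1=31 S2=67 S3=50 blocked=[]
Op 7: conn=47 S1=31 S2=67 S3=56 blocked=[]
Op 8: conn=67 S1=31 S2=67 S3=56 blocked=[]
Op 9: conn=51 S1=31 S2=67 S3=40 blocked=[]
Op 10: conn=76 S1=31 S2=67 S3=40 blocked=[]
Op 11: conn=100 S1=31 S2=67 S3=40 blocked=[]
Op 12: conn=100 S1=55 S2=67 S3=40 blocked=[]

Answer: 100 55 67 40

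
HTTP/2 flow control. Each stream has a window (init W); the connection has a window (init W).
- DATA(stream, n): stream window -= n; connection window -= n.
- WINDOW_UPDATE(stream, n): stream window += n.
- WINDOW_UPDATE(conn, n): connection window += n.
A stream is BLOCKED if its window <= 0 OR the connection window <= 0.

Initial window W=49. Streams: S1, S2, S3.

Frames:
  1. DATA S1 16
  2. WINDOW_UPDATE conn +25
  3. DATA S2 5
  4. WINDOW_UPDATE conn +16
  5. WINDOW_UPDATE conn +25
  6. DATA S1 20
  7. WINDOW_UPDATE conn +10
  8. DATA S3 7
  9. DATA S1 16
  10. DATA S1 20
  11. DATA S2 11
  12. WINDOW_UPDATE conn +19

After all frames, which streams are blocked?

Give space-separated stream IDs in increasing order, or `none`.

Answer: S1

Derivation:
Op 1: conn=33 S1=33 S2=49 S3=49 blocked=[]
Op 2: conn=58 S1=33 S2=49 S3=49 blocked=[]
Op 3: conn=53 S1=33 S2=44 S3=49 blocked=[]
Op 4: conn=69 S1=33 S2=44 S3=49 blocked=[]
Op 5: conn=94 S1=33 S2=44 S3=49 blocked=[]
Op 6: conn=74 S1=13 S2=44 S3=49 blocked=[]
Op 7: conn=84 S1=13 S2=44 S3=49 blocked=[]
Op 8: conn=77 S1=13 S2=44 S3=42 blocked=[]
Op 9: conn=61 S1=-3 S2=44 S3=42 blocked=[1]
Op 10: conn=41 S1=-23 S2=44 S3=42 blocked=[1]
Op 11: conn=30 S1=-23 S2=33 S3=42 blocked=[1]
Op 12: conn=49 S1=-23 S2=33 S3=42 blocked=[1]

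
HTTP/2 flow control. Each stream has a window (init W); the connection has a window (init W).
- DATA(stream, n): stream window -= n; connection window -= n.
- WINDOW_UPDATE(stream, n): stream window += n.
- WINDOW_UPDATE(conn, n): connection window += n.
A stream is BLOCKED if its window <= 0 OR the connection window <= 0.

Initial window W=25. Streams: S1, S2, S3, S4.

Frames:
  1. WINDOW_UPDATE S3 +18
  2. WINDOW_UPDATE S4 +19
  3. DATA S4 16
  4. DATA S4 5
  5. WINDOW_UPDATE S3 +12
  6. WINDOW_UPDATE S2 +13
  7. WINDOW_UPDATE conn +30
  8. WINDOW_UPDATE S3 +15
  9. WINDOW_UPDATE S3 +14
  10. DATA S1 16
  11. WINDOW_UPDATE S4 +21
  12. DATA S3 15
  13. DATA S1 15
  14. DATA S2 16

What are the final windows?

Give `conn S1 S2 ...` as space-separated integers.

Answer: -28 -6 22 69 44

Derivation:
Op 1: conn=25 S1=25 S2=25 S3=43 S4=25 blocked=[]
Op 2: conn=25 S1=25 S2=25 S3=43 S4=44 blocked=[]
Op 3: conn=9 S1=25 S2=25 S3=43 S4=28 blocked=[]
Op 4: conn=4 S1=25 S2=25 S3=43 S4=23 blocked=[]
Op 5: conn=4 S1=25 S2=25 S3=55 S4=23 blocked=[]
Op 6: conn=4 S1=25 S2=38 S3=55 S4=23 blocked=[]
Op 7: conn=34 S1=25 S2=38 S3=55 S4=23 blocked=[]
Op 8: conn=34 S1=25 S2=38 S3=70 S4=23 blocked=[]
Op 9: conn=34 S1=25 S2=38 S3=84 S4=23 blocked=[]
Op 10: conn=18 S1=9 S2=38 S3=84 S4=23 blocked=[]
Op 11: conn=18 S1=9 S2=38 S3=84 S4=44 blocked=[]
Op 12: conn=3 S1=9 S2=38 S3=69 S4=44 blocked=[]
Op 13: conn=-12 S1=-6 S2=38 S3=69 S4=44 blocked=[1, 2, 3, 4]
Op 14: conn=-28 S1=-6 S2=22 S3=69 S4=44 blocked=[1, 2, 3, 4]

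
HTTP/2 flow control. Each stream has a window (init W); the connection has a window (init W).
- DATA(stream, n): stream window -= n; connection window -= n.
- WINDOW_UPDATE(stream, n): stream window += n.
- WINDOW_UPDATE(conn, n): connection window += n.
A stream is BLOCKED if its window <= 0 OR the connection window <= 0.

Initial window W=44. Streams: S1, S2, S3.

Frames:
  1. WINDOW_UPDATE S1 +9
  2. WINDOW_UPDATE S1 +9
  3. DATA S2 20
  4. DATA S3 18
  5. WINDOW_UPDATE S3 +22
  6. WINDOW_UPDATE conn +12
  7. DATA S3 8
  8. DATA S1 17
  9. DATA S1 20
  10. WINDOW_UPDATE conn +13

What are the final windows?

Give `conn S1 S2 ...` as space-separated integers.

Op 1: conn=44 S1=53 S2=44 S3=44 blocked=[]
Op 2: conn=44 S1=62 S2=44 S3=44 blocked=[]
Op 3: conn=24 S1=62 S2=24 S3=44 blocked=[]
Op 4: conn=6 S1=62 S2=24 S3=26 blocked=[]
Op 5: conn=6 S1=62 S2=24 S3=48 blocked=[]
Op 6: conn=18 S1=62 S2=24 S3=48 blocked=[]
Op 7: conn=10 S1=62 S2=24 S3=40 blocked=[]
Op 8: conn=-7 S1=45 S2=24 S3=40 blocked=[1, 2, 3]
Op 9: conn=-27 S1=25 S2=24 S3=40 blocked=[1, 2, 3]
Op 10: conn=-14 S1=25 S2=24 S3=40 blocked=[1, 2, 3]

Answer: -14 25 24 40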